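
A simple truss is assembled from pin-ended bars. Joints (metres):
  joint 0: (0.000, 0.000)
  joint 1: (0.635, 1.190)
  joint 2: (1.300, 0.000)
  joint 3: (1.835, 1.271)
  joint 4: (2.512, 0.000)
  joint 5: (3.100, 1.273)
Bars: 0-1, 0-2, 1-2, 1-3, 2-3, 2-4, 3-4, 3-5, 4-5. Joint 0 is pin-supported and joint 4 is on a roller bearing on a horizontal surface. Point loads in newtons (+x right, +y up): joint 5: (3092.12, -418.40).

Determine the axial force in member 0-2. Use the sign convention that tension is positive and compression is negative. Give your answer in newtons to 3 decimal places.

2203.694

N=6 nodes, M=9 members, R=3 reactions → 2N=12, M+R=12
member 0 (0-1): L=1.3488, (cx,cy)=(0.4708,0.8823)
member 1 (0-2): L=1.3000, (cx,cy)=(1.0000,0.0000)
member 2 (1-2): L=1.3632, (cx,cy)=(0.4878,-0.8729)
member 3 (1-3): L=1.2027, (cx,cy)=(0.9977,0.0673)
member 4 (2-3): L=1.3790, (cx,cy)=(0.3880,0.9217)
member 5 (2-4): L=1.2120, (cx,cy)=(1.0000,0.0000)
member 6 (3-4): L=1.4401, (cx,cy)=(0.4701,-0.8826)
member 7 (3-5): L=1.2650, (cx,cy)=(1.0000,0.0016)
member 8 (4-5): L=1.4022, (cx,cy)=(0.4193,0.9078)
solve A·x = −loads:
  F[0-1] = +1887.1329 N (tension)
  F[0-2] = +2203.6944 N (tension)
  F[1-2] = -1771.7248 N (compression)
  F[1-3] = +1756.6991 N (tension)
  F[2-3] = +1678.0463 N (tension)
  F[2-4] = +688.3948 N (tension)
  F[3-4] = -1880.4899 N (compression)
  F[3-5] = +3287.7845 N (tension)
  F[4-5] = -466.6029 N (compression)
  Rx@0 = -3092.1200 N
  Ry@0 = -1664.9236 N
  Ry@4 = +2083.3236 N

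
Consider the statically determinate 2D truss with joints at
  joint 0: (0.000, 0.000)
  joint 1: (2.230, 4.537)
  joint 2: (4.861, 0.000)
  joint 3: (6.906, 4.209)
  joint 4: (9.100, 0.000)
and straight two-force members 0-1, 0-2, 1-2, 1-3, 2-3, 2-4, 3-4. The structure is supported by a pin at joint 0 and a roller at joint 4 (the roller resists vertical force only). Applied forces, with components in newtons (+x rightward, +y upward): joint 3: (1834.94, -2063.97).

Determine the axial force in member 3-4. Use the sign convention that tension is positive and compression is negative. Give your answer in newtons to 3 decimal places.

-2723.472

N=5 nodes, M=7 members, R=3 reactions → 2N=10, M+R=10
member 0 (0-1): L=5.0554, (cx,cy)=(0.4411,0.8975)
member 1 (0-2): L=4.8610, (cx,cy)=(1.0000,0.0000)
member 2 (1-2): L=5.2447, (cx,cy)=(0.5017,-0.8651)
member 3 (1-3): L=4.6875, (cx,cy)=(0.9975,-0.0700)
member 4 (2-3): L=4.6795, (cx,cy)=(0.4370,0.8995)
member 5 (2-4): L=4.2390, (cx,cy)=(1.0000,0.0000)
member 6 (3-4): L=4.7465, (cx,cy)=(0.4622,-0.8868)
solve A·x = −loads:
  F[0-1] = +391.2064 N (tension)
  F[0-2] = +1662.3746 N (tension)
  F[1-2] = -437.6460 N (compression)
  F[1-3] = +393.0750 N (tension)
  F[2-3] = +420.9148 N (tension)
  F[2-4] = +1258.8833 N (tension)
  F[3-4] = -2723.4718 N (compression)
  Rx@0 = -1834.9400 N
  Ry@0 = -351.0893 N
  Ry@4 = +2415.0593 N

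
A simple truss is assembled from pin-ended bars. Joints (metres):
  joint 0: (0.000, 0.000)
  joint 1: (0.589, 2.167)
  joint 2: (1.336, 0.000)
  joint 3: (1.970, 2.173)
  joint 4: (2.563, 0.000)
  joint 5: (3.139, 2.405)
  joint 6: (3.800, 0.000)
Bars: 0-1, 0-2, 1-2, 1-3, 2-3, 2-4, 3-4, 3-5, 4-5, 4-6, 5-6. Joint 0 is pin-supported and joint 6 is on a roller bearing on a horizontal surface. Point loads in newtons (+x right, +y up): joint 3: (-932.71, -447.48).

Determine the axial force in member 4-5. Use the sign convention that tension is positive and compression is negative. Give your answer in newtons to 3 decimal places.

N=7 nodes, M=11 members, R=3 reactions → 2N=14, M+R=14
member 0 (0-1): L=2.2456, (cx,cy)=(0.2623,0.9650)
member 1 (0-2): L=1.3360, (cx,cy)=(1.0000,0.0000)
member 2 (1-2): L=2.2921, (cx,cy)=(0.3259,-0.9454)
member 3 (1-3): L=1.3810, (cx,cy)=(1.0000,0.0043)
member 4 (2-3): L=2.2636, (cx,cy)=(0.2801,0.9600)
member 5 (2-4): L=1.2270, (cx,cy)=(1.0000,0.0000)
member 6 (3-4): L=2.2525, (cx,cy)=(0.2633,-0.9647)
member 7 (3-5): L=1.1918, (cx,cy)=(0.9809,0.1947)
member 8 (4-5): L=2.4730, (cx,cy)=(0.2329,0.9725)
member 9 (4-6): L=1.2370, (cx,cy)=(1.0000,0.0000)
member 10 (5-6): L=2.4942, (cx,cy)=(0.2650,-0.9642)
solve A·x = −loads:
  F[0-1] = -776.0289 N (compression)
  F[0-2] = -729.1667 N (compression)
  F[1-2] = +789.9859 N (tension)
  F[1-3] = -461.0014 N (compression)
  F[2-3] = -777.9960 N (compression)
  F[2-4] = -253.8081 N (compression)
  F[3-4] = +345.8807 N (tension)
  F[3-5] = +165.9230 N (tension)
  F[4-5] = -343.1156 N (compression)
  F[4-6] = -82.8325 N (compression)
  F[5-6] = +312.5556 N (tension)
  Rx@0 = +932.7100 N
  Ry@0 = +748.8598 N
  Ry@6 = -301.3798 N

-343.116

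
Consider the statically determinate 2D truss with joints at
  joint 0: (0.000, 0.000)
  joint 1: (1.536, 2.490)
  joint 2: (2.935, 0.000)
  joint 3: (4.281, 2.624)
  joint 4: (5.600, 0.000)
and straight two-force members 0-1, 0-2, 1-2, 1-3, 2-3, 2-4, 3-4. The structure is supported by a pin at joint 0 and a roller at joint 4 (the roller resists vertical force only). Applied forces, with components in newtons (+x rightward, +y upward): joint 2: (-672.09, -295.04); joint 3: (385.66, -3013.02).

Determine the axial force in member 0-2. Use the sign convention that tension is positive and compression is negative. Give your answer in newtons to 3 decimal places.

126.484

N=5 nodes, M=7 members, R=3 reactions → 2N=10, M+R=10
member 0 (0-1): L=2.9256, (cx,cy)=(0.5250,0.8511)
member 1 (0-2): L=2.9350, (cx,cy)=(1.0000,0.0000)
member 2 (1-2): L=2.8561, (cx,cy)=(0.4898,-0.8718)
member 3 (1-3): L=2.7483, (cx,cy)=(0.9988,0.0488)
member 4 (2-3): L=2.9491, (cx,cy)=(0.4564,0.8898)
member 5 (2-4): L=2.6650, (cx,cy)=(1.0000,0.0000)
member 6 (3-4): L=2.9369, (cx,cy)=(0.4491,-0.8935)
solve A·x = −loads:
  F[0-1] = -786.4837 N (compression)
  F[0-2] = +126.4838 N (tension)
  F[1-2] = +724.7889 N (tension)
  F[1-3] = -768.8509 N (compression)
  F[2-3] = -378.5755 N (compression)
  F[2-4] = +1326.3832 N (tension)
  F[3-4] = -2953.2976 N (compression)
  Rx@0 = +286.4300 N
  Ry@0 = +669.3720 N
  Ry@4 = +2638.6880 N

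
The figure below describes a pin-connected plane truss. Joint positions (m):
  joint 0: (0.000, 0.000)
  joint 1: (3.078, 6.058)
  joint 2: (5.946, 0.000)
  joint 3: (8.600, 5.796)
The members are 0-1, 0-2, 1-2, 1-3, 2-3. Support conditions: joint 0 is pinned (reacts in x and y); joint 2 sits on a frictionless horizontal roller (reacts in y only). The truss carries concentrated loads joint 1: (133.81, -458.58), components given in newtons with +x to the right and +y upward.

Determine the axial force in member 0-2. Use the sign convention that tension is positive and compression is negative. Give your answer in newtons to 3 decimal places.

176.927

N=4 nodes, M=5 members, R=3 reactions → 2N=8, M+R=8
member 0 (0-1): L=6.7951, (cx,cy)=(0.4530,0.8915)
member 1 (0-2): L=5.9460, (cx,cy)=(1.0000,0.0000)
member 2 (1-2): L=6.7026, (cx,cy)=(0.4279,-0.9038)
member 3 (1-3): L=5.5282, (cx,cy)=(0.9989,-0.0474)
member 4 (2-3): L=6.3747, (cx,cy)=(0.4163,0.9092)
solve A·x = −loads:
  F[0-1] = -95.1870 N (compression)
  F[0-2] = +176.9271 N (tension)
  F[1-2] = -413.4837 N (compression)
  F[1-3] = -0.0000 N (compression)
  F[2-3] = +0.0000 N (tension)
  Rx@0 = -133.8100 N
  Ry@0 = +84.8615 N
  Ry@2 = +373.7185 N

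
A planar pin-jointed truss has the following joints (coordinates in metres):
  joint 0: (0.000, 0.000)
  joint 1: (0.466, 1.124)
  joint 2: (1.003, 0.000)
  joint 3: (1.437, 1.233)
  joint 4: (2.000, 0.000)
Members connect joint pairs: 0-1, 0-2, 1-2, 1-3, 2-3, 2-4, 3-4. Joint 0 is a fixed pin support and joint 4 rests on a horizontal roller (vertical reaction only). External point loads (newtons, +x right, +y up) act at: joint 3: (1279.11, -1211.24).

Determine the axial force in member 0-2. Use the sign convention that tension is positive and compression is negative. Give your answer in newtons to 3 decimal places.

N=5 nodes, M=7 members, R=3 reactions → 2N=10, M+R=10
member 0 (0-1): L=1.2168, (cx,cy)=(0.3830,0.9238)
member 1 (0-2): L=1.0030, (cx,cy)=(1.0000,0.0000)
member 2 (1-2): L=1.2457, (cx,cy)=(0.4311,-0.9023)
member 3 (1-3): L=0.9771, (cx,cy)=(0.9938,0.1116)
member 4 (2-3): L=1.3072, (cx,cy)=(0.3320,0.9433)
member 5 (2-4): L=0.9970, (cx,cy)=(1.0000,0.0000)
member 6 (3-4): L=1.3555, (cx,cy)=(0.4154,-0.9097)
solve A·x = −loads:
  F[0-1] = +484.5512 N (tension)
  F[0-2] = +1093.5362 N (tension)
  F[1-2] = -448.9055 N (compression)
  F[1-3] = +381.4718 N (tension)
  F[2-3] = +429.4117 N (tension)
  F[2-4] = +757.4461 N (tension)
  F[3-4] = -1823.5950 N (compression)
  Rx@0 = -1279.1100 N
  Ry@0 = -447.6073 N
  Ry@4 = +1658.8473 N

1093.536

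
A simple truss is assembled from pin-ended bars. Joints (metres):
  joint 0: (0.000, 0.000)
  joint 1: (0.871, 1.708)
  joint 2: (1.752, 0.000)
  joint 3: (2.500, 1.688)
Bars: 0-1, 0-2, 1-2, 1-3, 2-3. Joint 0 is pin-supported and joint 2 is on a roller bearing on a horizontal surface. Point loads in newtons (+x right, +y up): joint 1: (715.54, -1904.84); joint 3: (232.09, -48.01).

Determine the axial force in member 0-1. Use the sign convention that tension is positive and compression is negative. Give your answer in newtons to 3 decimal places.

-18.159

N=4 nodes, M=5 members, R=3 reactions → 2N=8, M+R=8
member 0 (0-1): L=1.9173, (cx,cy)=(0.4543,0.8909)
member 1 (0-2): L=1.7520, (cx,cy)=(1.0000,0.0000)
member 2 (1-2): L=1.9218, (cx,cy)=(0.4584,-0.8887)
member 3 (1-3): L=1.6291, (cx,cy)=(0.9999,-0.0123)
member 4 (2-3): L=1.8463, (cx,cy)=(0.4051,0.9143)
solve A·x = −loads:
  F[0-1] = -18.1592 N (compression)
  F[0-2] = +955.8796 N (tension)
  F[1-2] = -2128.5902 N (compression)
  F[1-3] = +252.0126 N (tension)
  F[2-3] = -49.1286 N (compression)
  Rx@0 = -947.6300 N
  Ry@0 = +16.1771 N
  Ry@2 = +1936.6729 N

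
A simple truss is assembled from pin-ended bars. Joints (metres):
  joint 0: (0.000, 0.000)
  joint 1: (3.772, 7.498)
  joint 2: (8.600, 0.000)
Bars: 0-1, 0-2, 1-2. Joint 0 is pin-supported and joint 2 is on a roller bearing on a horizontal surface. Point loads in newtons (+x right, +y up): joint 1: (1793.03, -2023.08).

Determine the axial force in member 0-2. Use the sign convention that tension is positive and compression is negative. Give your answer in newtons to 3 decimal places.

1577.956

N=3 nodes, M=3 members, R=3 reactions → 2N=6, M+R=6
member 0 (0-1): L=8.3933, (cx,cy)=(0.4494,0.8933)
member 1 (0-2): L=8.6000, (cx,cy)=(1.0000,0.0000)
member 2 (1-2): L=8.9179, (cx,cy)=(0.5414,-0.8408)
solve A·x = −loads:
  F[0-1] = +478.5746 N (tension)
  F[0-2] = +1577.9564 N (tension)
  F[1-2] = -2914.6883 N (compression)
  Rx@0 = -1793.0300 N
  Ry@0 = -427.5243 N
  Ry@2 = +2450.6043 N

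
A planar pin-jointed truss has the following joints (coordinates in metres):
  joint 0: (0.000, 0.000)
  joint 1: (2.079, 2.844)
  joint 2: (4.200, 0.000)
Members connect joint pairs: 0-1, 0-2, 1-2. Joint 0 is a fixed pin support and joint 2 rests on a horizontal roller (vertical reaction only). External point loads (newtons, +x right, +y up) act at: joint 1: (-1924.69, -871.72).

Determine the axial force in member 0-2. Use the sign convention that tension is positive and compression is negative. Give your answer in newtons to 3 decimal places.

-650.163

N=3 nodes, M=3 members, R=3 reactions → 2N=6, M+R=6
member 0 (0-1): L=3.5229, (cx,cy)=(0.5901,0.8073)
member 1 (0-2): L=4.2000, (cx,cy)=(1.0000,0.0000)
member 2 (1-2): L=3.5478, (cx,cy)=(0.5978,-0.8016)
solve A·x = −loads:
  F[0-1] = -2159.6855 N (compression)
  F[0-2] = -650.1631 N (compression)
  F[1-2] = +1087.5328 N (tension)
  Rx@0 = +1924.6900 N
  Ry@0 = +1743.5087 N
  Ry@2 = -871.7887 N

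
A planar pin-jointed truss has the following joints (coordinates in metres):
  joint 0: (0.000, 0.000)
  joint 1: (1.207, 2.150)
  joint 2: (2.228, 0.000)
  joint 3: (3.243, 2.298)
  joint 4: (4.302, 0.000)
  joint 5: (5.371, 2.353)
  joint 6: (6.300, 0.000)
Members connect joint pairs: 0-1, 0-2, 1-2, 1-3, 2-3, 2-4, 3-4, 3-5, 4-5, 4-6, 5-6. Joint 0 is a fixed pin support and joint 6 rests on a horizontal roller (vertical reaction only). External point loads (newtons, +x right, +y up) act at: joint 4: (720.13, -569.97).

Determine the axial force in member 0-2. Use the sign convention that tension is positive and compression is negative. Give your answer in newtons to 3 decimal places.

821.609

N=7 nodes, M=11 members, R=3 reactions → 2N=14, M+R=14
member 0 (0-1): L=2.4656, (cx,cy)=(0.4895,0.8720)
member 1 (0-2): L=2.2280, (cx,cy)=(1.0000,0.0000)
member 2 (1-2): L=2.3801, (cx,cy)=(0.4290,-0.9033)
member 3 (1-3): L=2.0414, (cx,cy)=(0.9974,0.0725)
member 4 (2-3): L=2.5122, (cx,cy)=(0.4040,0.9147)
member 5 (2-4): L=2.0740, (cx,cy)=(1.0000,0.0000)
member 6 (3-4): L=2.5303, (cx,cy)=(0.4185,-0.9082)
member 7 (3-5): L=2.1287, (cx,cy)=(0.9997,0.0258)
member 8 (4-5): L=2.5844, (cx,cy)=(0.4136,0.9104)
member 9 (4-6): L=1.9980, (cx,cy)=(1.0000,0.0000)
member 10 (5-6): L=2.5298, (cx,cy)=(0.3672,-0.9301)
solve A·x = −loads:
  F[0-1] = -207.2989 N (compression)
  F[0-2] = +821.6089 N (tension)
  F[1-2] = +185.5378 N (tension)
  F[1-3] = -181.5470 N (compression)
  F[2-3] = -183.2202 N (compression)
  F[2-4] = +975.2261 N (tension)
  F[3-4] = +189.5158 N (tension)
  F[3-5] = -334.5262 N (compression)
  F[4-5] = +436.9851 N (tension)
  F[4-6] = +153.6652 N (tension)
  F[5-6] = -418.4447 N (compression)
  Rx@0 = -720.1300 N
  Ry@0 = +180.7619 N
  Ry@6 = +389.2081 N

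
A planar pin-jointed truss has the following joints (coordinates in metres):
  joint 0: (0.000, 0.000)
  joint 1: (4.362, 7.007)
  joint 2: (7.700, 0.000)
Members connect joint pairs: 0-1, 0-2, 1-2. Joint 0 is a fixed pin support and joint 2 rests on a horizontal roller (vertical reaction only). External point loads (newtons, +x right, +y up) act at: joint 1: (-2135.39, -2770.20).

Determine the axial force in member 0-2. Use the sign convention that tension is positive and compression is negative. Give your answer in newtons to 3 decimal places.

-178.121

N=3 nodes, M=3 members, R=3 reactions → 2N=6, M+R=6
member 0 (0-1): L=8.2538, (cx,cy)=(0.5285,0.8489)
member 1 (0-2): L=7.7000, (cx,cy)=(1.0000,0.0000)
member 2 (1-2): L=7.7615, (cx,cy)=(0.4301,-0.9028)
solve A·x = −loads:
  F[0-1] = -3703.5518 N (compression)
  F[0-2] = -178.1210 N (compression)
  F[1-2] = +414.1639 N (tension)
  Rx@0 = +2135.3900 N
  Ry@0 = +3144.1046 N
  Ry@2 = -373.9046 N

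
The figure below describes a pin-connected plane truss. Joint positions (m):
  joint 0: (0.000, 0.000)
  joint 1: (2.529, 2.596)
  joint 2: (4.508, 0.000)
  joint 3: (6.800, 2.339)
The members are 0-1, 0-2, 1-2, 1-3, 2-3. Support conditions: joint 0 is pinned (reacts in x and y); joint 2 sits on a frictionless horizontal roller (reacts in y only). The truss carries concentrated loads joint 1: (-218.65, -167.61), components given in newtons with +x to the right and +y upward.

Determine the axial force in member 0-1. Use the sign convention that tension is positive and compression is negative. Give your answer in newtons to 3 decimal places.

-278.509

N=4 nodes, M=5 members, R=3 reactions → 2N=8, M+R=8
member 0 (0-1): L=3.6242, (cx,cy)=(0.6978,0.7163)
member 1 (0-2): L=4.5080, (cx,cy)=(1.0000,0.0000)
member 2 (1-2): L=3.2643, (cx,cy)=(0.6063,-0.7953)
member 3 (1-3): L=4.2787, (cx,cy)=(0.9982,-0.0601)
member 4 (2-3): L=3.2748, (cx,cy)=(0.6999,0.7142)
solve A·x = −loads:
  F[0-1] = -278.5092 N (compression)
  F[0-2] = -24.3055 N (compression)
  F[1-2] = +40.0911 N (tension)
  F[1-3] = -0.0000 N (tension)
  F[2-3] = +0.0000 N (tension)
  Rx@0 = +218.6500 N
  Ry@0 = +199.4933 N
  Ry@2 = -31.8833 N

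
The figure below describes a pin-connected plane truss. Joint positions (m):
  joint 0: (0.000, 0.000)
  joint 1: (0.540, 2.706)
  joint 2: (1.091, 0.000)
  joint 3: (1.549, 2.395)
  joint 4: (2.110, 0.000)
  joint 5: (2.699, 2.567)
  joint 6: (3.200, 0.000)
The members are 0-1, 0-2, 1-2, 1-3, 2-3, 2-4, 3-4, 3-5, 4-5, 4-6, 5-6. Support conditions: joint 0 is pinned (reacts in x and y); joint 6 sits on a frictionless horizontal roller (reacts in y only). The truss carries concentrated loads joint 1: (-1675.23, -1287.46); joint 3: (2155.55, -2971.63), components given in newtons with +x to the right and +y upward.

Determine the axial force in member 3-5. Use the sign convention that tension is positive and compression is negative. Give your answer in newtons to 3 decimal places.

-823.575

N=7 nodes, M=11 members, R=3 reactions → 2N=14, M+R=14
member 0 (0-1): L=2.7594, (cx,cy)=(0.1957,0.9807)
member 1 (0-2): L=1.0910, (cx,cy)=(1.0000,0.0000)
member 2 (1-2): L=2.7615, (cx,cy)=(0.1995,-0.9799)
member 3 (1-3): L=1.0558, (cx,cy)=(0.9556,-0.2946)
member 4 (2-3): L=2.4384, (cx,cy)=(0.1878,0.9822)
member 5 (2-4): L=1.0190, (cx,cy)=(1.0000,0.0000)
member 6 (3-4): L=2.4598, (cx,cy)=(0.2281,-0.9736)
member 7 (3-5): L=1.1628, (cx,cy)=(0.9890,0.1479)
member 8 (4-5): L=2.6337, (cx,cy)=(0.2236,0.9747)
member 9 (4-6): L=1.0900, (cx,cy)=(1.0000,0.0000)
member 10 (5-6): L=2.6154, (cx,cy)=(0.1916,-0.9815)
solve A·x = −loads:
  F[0-1] = -2454.1513 N (compression)
  F[0-2] = +960.5924 N (tension)
  F[1-2] = +817.6473 N (tension)
  F[1-3] = +1079.7157 N (tension)
  F[2-3] = -815.7247 N (compression)
  F[2-4] = +1276.9514 N (tension)
  F[3-4] = -2027.6516 N (compression)
  F[3-5] = -823.5751 N (compression)
  F[4-5] = +2025.5171 N (tension)
  F[4-6] = +361.5303 N (tension)
  F[5-6] = -1887.3417 N (compression)
  Rx@0 = -480.3200 N
  Ry@0 = +2406.6984 N
  Ry@6 = +1852.3916 N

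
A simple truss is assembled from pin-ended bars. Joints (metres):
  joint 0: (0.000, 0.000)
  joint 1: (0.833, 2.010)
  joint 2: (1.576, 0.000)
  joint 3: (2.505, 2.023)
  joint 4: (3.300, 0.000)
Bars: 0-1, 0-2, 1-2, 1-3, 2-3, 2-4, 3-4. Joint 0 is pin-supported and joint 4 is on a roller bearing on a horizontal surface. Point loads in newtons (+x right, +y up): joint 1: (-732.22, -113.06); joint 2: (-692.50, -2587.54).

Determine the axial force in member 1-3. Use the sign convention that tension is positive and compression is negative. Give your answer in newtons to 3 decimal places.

N=5 nodes, M=7 members, R=3 reactions → 2N=10, M+R=10
member 0 (0-1): L=2.1758, (cx,cy)=(0.3829,0.9238)
member 1 (0-2): L=1.5760, (cx,cy)=(1.0000,0.0000)
member 2 (1-2): L=2.1429, (cx,cy)=(0.3467,-0.9380)
member 3 (1-3): L=1.6721, (cx,cy)=(1.0000,0.0078)
member 4 (2-3): L=2.2261, (cx,cy)=(0.4173,0.9088)
member 5 (2-4): L=1.7240, (cx,cy)=(1.0000,0.0000)
member 6 (3-4): L=2.1736, (cx,cy)=(0.3658,-0.9307)
solve A·x = −loads:
  F[0-1] = -2037.5446 N (compression)
  F[0-2] = -644.6412 N (compression)
  F[1-2] = +1880.4495 N (tension)
  F[1-3] = -699.8723 N (compression)
  F[2-3] = +906.4424 N (tension)
  F[2-4] = +321.5749 N (tension)
  F[3-4] = -879.2157 N (compression)
  Rx@0 = +1424.7200 N
  Ry@0 = +1882.3031 N
  Ry@4 = +818.2969 N

-699.872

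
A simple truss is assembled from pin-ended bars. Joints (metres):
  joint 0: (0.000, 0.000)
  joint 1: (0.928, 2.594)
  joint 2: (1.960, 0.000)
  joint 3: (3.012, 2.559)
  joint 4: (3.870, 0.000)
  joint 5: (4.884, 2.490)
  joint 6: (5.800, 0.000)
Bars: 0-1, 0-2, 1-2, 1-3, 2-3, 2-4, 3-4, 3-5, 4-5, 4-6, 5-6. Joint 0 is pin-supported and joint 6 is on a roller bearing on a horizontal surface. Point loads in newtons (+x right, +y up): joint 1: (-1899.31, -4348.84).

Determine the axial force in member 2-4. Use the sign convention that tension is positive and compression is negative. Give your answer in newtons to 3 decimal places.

-167.384

N=7 nodes, M=11 members, R=3 reactions → 2N=14, M+R=14
member 0 (0-1): L=2.7550, (cx,cy)=(0.3368,0.9416)
member 1 (0-2): L=1.9600, (cx,cy)=(1.0000,0.0000)
member 2 (1-2): L=2.7917, (cx,cy)=(0.3697,-0.9292)
member 3 (1-3): L=2.0843, (cx,cy)=(0.9999,-0.0168)
member 4 (2-3): L=2.7668, (cx,cy)=(0.3802,0.9249)
member 5 (2-4): L=1.9100, (cx,cy)=(1.0000,0.0000)
member 6 (3-4): L=2.6990, (cx,cy)=(0.3179,-0.9481)
member 7 (3-5): L=1.8733, (cx,cy)=(0.9993,-0.0368)
member 8 (4-5): L=2.6885, (cx,cy)=(0.3772,0.9262)
member 9 (4-6): L=1.9300, (cx,cy)=(1.0000,0.0000)
member 10 (5-6): L=2.6531, (cx,cy)=(0.3453,-0.9385)
solve A·x = −loads:
  F[0-1] = -4781.9261 N (compression)
  F[0-2] = -288.5554 N (compression)
  F[1-2] = +161.2093 N (tension)
  F[1-3] = +228.9950 N (tension)
  F[2-3] = -161.9538 N (compression)
  F[2-4] = -167.3842 N (compression)
  F[3-4] = +157.4804 N (tension)
  F[3-5] = +117.4017 N (tension)
  F[4-5] = -161.2171 N (compression)
  F[4-6] = -56.5182 N (compression)
  F[5-6] = +163.7016 N (tension)
  Rx@0 = +1899.3100 N
  Ry@0 = +4502.4756 N
  Ry@6 = -153.6356 N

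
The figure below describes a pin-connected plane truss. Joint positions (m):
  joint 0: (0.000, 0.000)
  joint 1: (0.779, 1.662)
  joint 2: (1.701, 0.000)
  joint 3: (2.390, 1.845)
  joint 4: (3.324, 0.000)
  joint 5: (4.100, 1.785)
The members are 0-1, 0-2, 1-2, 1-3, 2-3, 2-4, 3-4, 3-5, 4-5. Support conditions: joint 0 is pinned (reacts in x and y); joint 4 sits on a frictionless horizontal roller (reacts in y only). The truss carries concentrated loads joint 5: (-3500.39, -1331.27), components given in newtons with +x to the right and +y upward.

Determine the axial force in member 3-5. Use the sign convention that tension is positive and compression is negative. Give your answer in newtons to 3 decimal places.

-2879.516

N=6 nodes, M=9 members, R=3 reactions → 2N=12, M+R=12
member 0 (0-1): L=1.8355, (cx,cy)=(0.4244,0.9055)
member 1 (0-2): L=1.7010, (cx,cy)=(1.0000,0.0000)
member 2 (1-2): L=1.9006, (cx,cy)=(0.4851,-0.8745)
member 3 (1-3): L=1.6214, (cx,cy)=(0.9936,0.1129)
member 4 (2-3): L=1.9695, (cx,cy)=(0.3498,0.9368)
member 5 (2-4): L=1.6230, (cx,cy)=(1.0000,0.0000)
member 6 (3-4): L=2.0679, (cx,cy)=(0.4517,-0.8922)
member 7 (3-5): L=1.7111, (cx,cy)=(0.9994,-0.0351)
member 8 (4-5): L=1.9464, (cx,cy)=(0.3987,0.9171)
solve A·x = −loads:
  F[0-1] = -1732.7230 N (compression)
  F[0-2] = -2765.0120 N (compression)
  F[1-2] = +1597.9575 N (tension)
  F[1-3] = -1520.2725 N (compression)
  F[2-3] = -1491.5986 N (compression)
  F[2-4] = -1468.0063 N (compression)
  F[3-4] = +1871.6894 N (tension)
  F[3-5] = -2879.5161 N (compression)
  F[4-5] = -1561.7324 N (compression)
  Rx@0 = +3500.3900 N
  Ry@0 = +1568.9322 N
  Ry@4 = -237.6622 N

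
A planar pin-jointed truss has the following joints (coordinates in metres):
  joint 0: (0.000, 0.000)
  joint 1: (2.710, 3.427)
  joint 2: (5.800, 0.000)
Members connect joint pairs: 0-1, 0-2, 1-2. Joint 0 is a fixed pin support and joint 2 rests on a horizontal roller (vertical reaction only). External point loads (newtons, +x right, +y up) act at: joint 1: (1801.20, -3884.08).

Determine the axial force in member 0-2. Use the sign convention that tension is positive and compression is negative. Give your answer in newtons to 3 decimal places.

2595.946

N=3 nodes, M=3 members, R=3 reactions → 2N=6, M+R=6
member 0 (0-1): L=4.3690, (cx,cy)=(0.6203,0.7844)
member 1 (0-2): L=5.8000, (cx,cy)=(1.0000,0.0000)
member 2 (1-2): L=4.6144, (cx,cy)=(0.6696,-0.7427)
solve A·x = −loads:
  F[0-1] = -1281.2802 N (compression)
  F[0-2] = +2595.9459 N (tension)
  F[1-2] = -3876.5891 N (compression)
  Rx@0 = -1801.2000 N
  Ry@0 = +1005.0163 N
  Ry@2 = +2879.0637 N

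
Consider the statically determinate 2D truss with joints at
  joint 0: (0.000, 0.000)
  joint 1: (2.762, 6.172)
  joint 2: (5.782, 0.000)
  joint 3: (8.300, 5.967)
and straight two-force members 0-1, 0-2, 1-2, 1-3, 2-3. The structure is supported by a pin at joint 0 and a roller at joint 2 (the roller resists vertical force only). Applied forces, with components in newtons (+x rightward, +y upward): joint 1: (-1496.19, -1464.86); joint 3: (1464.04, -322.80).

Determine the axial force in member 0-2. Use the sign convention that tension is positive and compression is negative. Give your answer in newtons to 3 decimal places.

285.919

N=4 nodes, M=5 members, R=3 reactions → 2N=8, M+R=8
member 0 (0-1): L=6.7618, (cx,cy)=(0.4085,0.9128)
member 1 (0-2): L=5.7820, (cx,cy)=(1.0000,0.0000)
member 2 (1-2): L=6.8712, (cx,cy)=(0.4395,-0.8982)
member 3 (1-3): L=5.5418, (cx,cy)=(0.9993,-0.0370)
member 4 (2-3): L=6.4765, (cx,cy)=(0.3888,0.9213)
solve A·x = −loads:
  F[0-1] = -778.6851 N (compression)
  F[0-2] = +285.9194 N (tension)
  F[1-2] = -904.4656 N (compression)
  F[1-3] = +1576.7241 N (tension)
  F[2-3] = -287.0581 N (compression)
  Rx@0 = +32.1500 N
  Ry@0 = +710.7618 N
  Ry@2 = +1076.8982 N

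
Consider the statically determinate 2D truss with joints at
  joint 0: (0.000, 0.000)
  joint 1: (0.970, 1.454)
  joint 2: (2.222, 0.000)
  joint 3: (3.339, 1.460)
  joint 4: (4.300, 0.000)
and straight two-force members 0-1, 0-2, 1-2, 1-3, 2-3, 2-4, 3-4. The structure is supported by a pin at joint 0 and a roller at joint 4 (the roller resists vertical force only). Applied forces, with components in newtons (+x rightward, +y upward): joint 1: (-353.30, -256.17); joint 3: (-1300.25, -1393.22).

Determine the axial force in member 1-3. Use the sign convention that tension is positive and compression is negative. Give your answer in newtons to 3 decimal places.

N=5 nodes, M=7 members, R=3 reactions → 2N=10, M+R=10
member 0 (0-1): L=1.7479, (cx,cy)=(0.5550,0.8319)
member 1 (0-2): L=2.2220, (cx,cy)=(1.0000,0.0000)
member 2 (1-2): L=1.9188, (cx,cy)=(0.6525,-0.7578)
member 3 (1-3): L=2.3690, (cx,cy)=(1.0000,0.0025)
member 4 (2-3): L=1.8383, (cx,cy)=(0.6076,0.7942)
member 5 (2-4): L=2.0780, (cx,cy)=(1.0000,0.0000)
member 6 (3-4): L=1.7479, (cx,cy)=(0.5498,-0.8353)
solve A·x = −loads:
  F[0-1] = -1287.0891 N (compression)
  F[0-2] = -939.2616 N (compression)
  F[1-2] = +1071.3374 N (tension)
  F[1-3] = -1060.0465 N (compression)
  F[2-3] = -1022.1886 N (compression)
  F[2-4] = +380.9073 N (tension)
  F[3-4] = -692.8037 N (compression)
  Rx@0 = +1653.5500 N
  Ry@0 = +1070.6962 N
  Ry@4 = +578.6938 N

-1060.046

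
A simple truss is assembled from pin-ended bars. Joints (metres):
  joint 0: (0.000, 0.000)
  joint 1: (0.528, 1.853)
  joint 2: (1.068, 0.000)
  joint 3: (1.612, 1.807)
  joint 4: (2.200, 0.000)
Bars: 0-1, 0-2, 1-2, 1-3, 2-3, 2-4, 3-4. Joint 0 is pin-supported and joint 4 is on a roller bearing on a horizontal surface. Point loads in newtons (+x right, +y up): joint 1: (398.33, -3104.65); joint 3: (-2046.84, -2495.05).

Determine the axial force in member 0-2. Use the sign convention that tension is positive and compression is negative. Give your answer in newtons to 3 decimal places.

N=5 nodes, M=7 members, R=3 reactions → 2N=10, M+R=10
member 0 (0-1): L=1.9268, (cx,cy)=(0.2740,0.9617)
member 1 (0-2): L=1.0680, (cx,cy)=(1.0000,0.0000)
member 2 (1-2): L=1.9301, (cx,cy)=(0.2798,-0.9601)
member 3 (1-3): L=1.0850, (cx,cy)=(0.9991,-0.0424)
member 4 (2-3): L=1.8871, (cx,cy)=(0.2883,0.9575)
member 5 (2-4): L=1.1320, (cx,cy)=(1.0000,0.0000)
member 6 (3-4): L=1.9003, (cx,cy)=(0.3094,-0.9509)
solve A·x = −loads:
  F[0-1] = -4546.1177 N (compression)
  F[0-2] = -402.7120 N (compression)
  F[1-2] = +1410.2742 N (tension)
  F[1-3] = -2040.5309 N (compression)
  F[2-3] = -1413.9784 N (compression)
  F[2-4] = +399.4657 N (tension)
  F[3-4] = -1290.9680 N (compression)
  Rx@0 = +1648.5100 N
  Ry@0 = +4372.0903 N
  Ry@4 = +1227.6097 N

-402.712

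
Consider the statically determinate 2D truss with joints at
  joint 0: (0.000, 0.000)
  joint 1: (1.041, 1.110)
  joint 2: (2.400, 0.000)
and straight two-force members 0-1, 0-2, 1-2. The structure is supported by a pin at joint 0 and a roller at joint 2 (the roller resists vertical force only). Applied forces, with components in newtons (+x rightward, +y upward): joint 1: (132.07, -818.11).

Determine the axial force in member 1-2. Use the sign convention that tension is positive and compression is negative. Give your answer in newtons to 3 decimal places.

-657.520

N=3 nodes, M=3 members, R=3 reactions → 2N=6, M+R=6
member 0 (0-1): L=1.5218, (cx,cy)=(0.6841,0.7294)
member 1 (0-2): L=2.4000, (cx,cy)=(1.0000,0.0000)
member 2 (1-2): L=1.7547, (cx,cy)=(0.7745,-0.6326)
solve A·x = −loads:
  F[0-1] = -551.3635 N (compression)
  F[0-2] = +509.2425 N (tension)
  F[1-2] = -657.5196 N (compression)
  Rx@0 = -132.0700 N
  Ry@0 = +402.1724 N
  Ry@2 = +415.9376 N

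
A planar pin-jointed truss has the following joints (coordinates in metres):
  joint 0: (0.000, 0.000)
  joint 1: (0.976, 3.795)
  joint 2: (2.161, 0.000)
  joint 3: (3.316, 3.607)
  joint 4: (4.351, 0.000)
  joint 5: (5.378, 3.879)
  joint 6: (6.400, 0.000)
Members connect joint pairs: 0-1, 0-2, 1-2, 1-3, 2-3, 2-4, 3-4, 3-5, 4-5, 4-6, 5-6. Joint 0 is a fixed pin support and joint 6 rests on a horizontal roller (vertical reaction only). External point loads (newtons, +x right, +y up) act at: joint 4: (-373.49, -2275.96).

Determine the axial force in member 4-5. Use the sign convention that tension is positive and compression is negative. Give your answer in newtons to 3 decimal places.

1716.174

N=7 nodes, M=11 members, R=3 reactions → 2N=14, M+R=14
member 0 (0-1): L=3.9185, (cx,cy)=(0.2491,0.9685)
member 1 (0-2): L=2.1610, (cx,cy)=(1.0000,0.0000)
member 2 (1-2): L=3.9757, (cx,cy)=(0.2981,-0.9545)
member 3 (1-3): L=2.3475, (cx,cy)=(0.9968,-0.0801)
member 4 (2-3): L=3.7874, (cx,cy)=(0.3050,0.9524)
member 5 (2-4): L=2.1900, (cx,cy)=(1.0000,0.0000)
member 6 (3-4): L=3.7526, (cx,cy)=(0.2758,-0.9612)
member 7 (3-5): L=2.0799, (cx,cy)=(0.9914,0.1308)
member 8 (4-5): L=4.0127, (cx,cy)=(0.2559,0.9667)
member 9 (4-6): L=2.0490, (cx,cy)=(1.0000,0.0000)
member 10 (5-6): L=4.0114, (cx,cy)=(0.2548,-0.9670)
solve A·x = −loads:
  F[0-1] = -752.3746 N (compression)
  F[0-2] = -186.0921 N (compression)
  F[1-2] = +799.1816 N (tension)
  F[1-3] = -426.9735 N (compression)
  F[2-3] = -801.0120 N (compression)
  F[2-4] = +296.3869 N (tension)
  F[3-4] = +641.8430 N (tension)
  F[3-5] = -854.2414 N (compression)
  F[4-5] = +1716.1745 N (tension)
  F[4-6] = +407.6663 N (tension)
  F[5-6] = -1600.1001 N (compression)
  Rx@0 = +373.4900 N
  Ry@0 = +728.6628 N
  Ry@6 = +1547.2972 N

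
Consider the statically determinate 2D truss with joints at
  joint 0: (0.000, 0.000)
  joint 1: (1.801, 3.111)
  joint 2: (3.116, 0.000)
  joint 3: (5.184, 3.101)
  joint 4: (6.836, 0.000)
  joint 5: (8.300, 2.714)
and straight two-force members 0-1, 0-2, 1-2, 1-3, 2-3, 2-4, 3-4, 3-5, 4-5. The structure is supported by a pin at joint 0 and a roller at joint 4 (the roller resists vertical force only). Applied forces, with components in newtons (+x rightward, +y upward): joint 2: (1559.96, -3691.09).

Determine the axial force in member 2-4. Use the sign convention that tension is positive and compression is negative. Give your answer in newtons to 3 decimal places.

N=6 nodes, M=9 members, R=3 reactions → 2N=12, M+R=12
member 0 (0-1): L=3.5947, (cx,cy)=(0.5010,0.8654)
member 1 (0-2): L=3.1160, (cx,cy)=(1.0000,0.0000)
member 2 (1-2): L=3.3775, (cx,cy)=(0.3893,-0.9211)
member 3 (1-3): L=3.3830, (cx,cy)=(1.0000,-0.0030)
member 4 (2-3): L=3.7273, (cx,cy)=(0.5548,0.8320)
member 5 (2-4): L=3.7200, (cx,cy)=(1.0000,0.0000)
member 6 (3-4): L=3.5136, (cx,cy)=(0.4702,-0.8826)
member 7 (3-5): L=3.1399, (cx,cy)=(0.9924,-0.1233)
member 8 (4-5): L=3.0837, (cx,cy)=(0.4748,0.8801)
solve A·x = −loads:
  F[0-1] = -2320.9141 N (compression)
  F[0-2] = +2722.7712 N (tension)
  F[1-2] = +2187.1428 N (tension)
  F[1-3] = -2014.3634 N (compression)
  F[2-3] = +2015.1336 N (tension)
  F[2-4] = +896.3101 N (tension)
  F[3-4] = -1906.3348 N (compression)
  F[3-5] = -0.0000 N (compression)
  F[4-5] = +0.0000 N (tension)
  Rx@0 = -1559.9600 N
  Ry@0 = +2008.6095 N
  Ry@4 = +1682.4805 N

896.310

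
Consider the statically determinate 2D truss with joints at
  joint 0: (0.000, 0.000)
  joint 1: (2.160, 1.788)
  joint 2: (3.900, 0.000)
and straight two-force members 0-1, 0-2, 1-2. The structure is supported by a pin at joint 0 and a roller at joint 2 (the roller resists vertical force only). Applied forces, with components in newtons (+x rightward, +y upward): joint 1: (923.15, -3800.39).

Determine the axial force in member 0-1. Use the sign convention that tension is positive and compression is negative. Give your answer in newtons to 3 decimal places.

-1995.325

N=3 nodes, M=3 members, R=3 reactions → 2N=6, M+R=6
member 0 (0-1): L=2.8040, (cx,cy)=(0.7703,0.6377)
member 1 (0-2): L=3.9000, (cx,cy)=(1.0000,0.0000)
member 2 (1-2): L=2.4949, (cx,cy)=(0.6974,-0.7167)
solve A·x = −loads:
  F[0-1] = -1995.3255 N (compression)
  F[0-2] = +2460.1928 N (tension)
  F[1-2] = -3527.5539 N (compression)
  Rx@0 = -923.1500 N
  Ry@0 = +1272.3298 N
  Ry@2 = +2528.0602 N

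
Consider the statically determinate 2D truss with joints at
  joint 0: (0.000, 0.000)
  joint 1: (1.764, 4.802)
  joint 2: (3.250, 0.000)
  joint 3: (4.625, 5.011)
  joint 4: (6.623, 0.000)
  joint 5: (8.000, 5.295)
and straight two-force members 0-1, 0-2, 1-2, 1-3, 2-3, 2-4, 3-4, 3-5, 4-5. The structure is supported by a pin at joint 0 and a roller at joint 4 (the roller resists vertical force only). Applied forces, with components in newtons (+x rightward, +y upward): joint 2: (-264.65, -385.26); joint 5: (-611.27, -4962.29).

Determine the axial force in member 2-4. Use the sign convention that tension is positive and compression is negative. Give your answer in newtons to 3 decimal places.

-1037.078

N=6 nodes, M=9 members, R=3 reactions → 2N=12, M+R=12
member 0 (0-1): L=5.1158, (cx,cy)=(0.3448,0.9387)
member 1 (0-2): L=3.2500, (cx,cy)=(1.0000,0.0000)
member 2 (1-2): L=5.0267, (cx,cy)=(0.2956,-0.9553)
member 3 (1-3): L=2.8686, (cx,cy)=(0.9973,0.0729)
member 4 (2-3): L=5.1962, (cx,cy)=(0.2646,0.9644)
member 5 (2-4): L=3.3730, (cx,cy)=(1.0000,0.0000)
member 6 (3-4): L=5.3946, (cx,cy)=(0.3704,-0.9289)
member 7 (3-5): L=3.3869, (cx,cy)=(0.9965,0.0839)
member 8 (4-5): L=5.4711, (cx,cy)=(0.2517,0.9678)
solve A·x = −loads:
  F[0-1] = +369.4687 N (tension)
  F[0-2] = -1003.3193 N (compression)
  F[1-2] = -345.4830 N (compression)
  F[1-3] = +230.1437 N (tension)
  F[2-3] = +741.7415 N (tension)
  F[2-4] = -1037.0781 N (compression)
  F[3-4] = -725.2096 N (compression)
  F[3-5] = +696.8565 N (tension)
  F[4-5] = -5187.7198 N (compression)
  Rx@0 = +875.9200 N
  Ry@0 = -346.8091 N
  Ry@4 = +5694.3591 N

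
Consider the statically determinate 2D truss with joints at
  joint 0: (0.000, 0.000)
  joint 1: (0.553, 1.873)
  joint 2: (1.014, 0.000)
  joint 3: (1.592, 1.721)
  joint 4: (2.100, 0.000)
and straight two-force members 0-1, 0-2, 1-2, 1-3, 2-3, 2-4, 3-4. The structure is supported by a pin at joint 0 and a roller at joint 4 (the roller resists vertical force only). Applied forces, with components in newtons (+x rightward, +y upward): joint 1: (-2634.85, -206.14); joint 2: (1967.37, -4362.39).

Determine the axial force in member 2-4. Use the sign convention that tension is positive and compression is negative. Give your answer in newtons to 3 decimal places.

N=5 nodes, M=7 members, R=3 reactions → 2N=10, M+R=10
member 0 (0-1): L=1.9529, (cx,cy)=(0.2832,0.9591)
member 1 (0-2): L=1.0140, (cx,cy)=(1.0000,0.0000)
member 2 (1-2): L=1.9289, (cx,cy)=(0.2390,-0.9710)
member 3 (1-3): L=1.0501, (cx,cy)=(0.9895,-0.1448)
member 4 (2-3): L=1.8155, (cx,cy)=(0.3184,0.9480)
member 5 (2-4): L=1.0860, (cx,cy)=(1.0000,0.0000)
member 6 (3-4): L=1.7944, (cx,cy)=(0.2831,-0.9591)
solve A·x = −loads:
  F[0-1] = -4960.9136 N (compression)
  F[0-2] = +737.2730 N (tension)
  F[1-2] = +4670.4166 N (tension)
  F[1-3] = +115.0960 N (tension)
  F[2-3] = -182.1586 N (compression)
  F[2-4] = -55.8890 N (compression)
  F[3-4] = +197.4169 N (tension)
  Rx@0 = +667.4800 N
  Ry@0 = +4757.8706 N
  Ry@4 = -189.3406 N

-55.889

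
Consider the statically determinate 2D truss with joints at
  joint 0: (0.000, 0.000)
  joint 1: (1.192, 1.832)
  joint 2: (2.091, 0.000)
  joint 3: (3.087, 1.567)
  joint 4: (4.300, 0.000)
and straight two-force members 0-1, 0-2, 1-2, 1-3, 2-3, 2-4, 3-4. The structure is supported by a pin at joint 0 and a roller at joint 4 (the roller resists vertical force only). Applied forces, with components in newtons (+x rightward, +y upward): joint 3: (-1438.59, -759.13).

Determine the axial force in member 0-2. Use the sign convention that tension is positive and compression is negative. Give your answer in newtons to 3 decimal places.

N=5 nodes, M=7 members, R=3 reactions → 2N=10, M+R=10
member 0 (0-1): L=2.1857, (cx,cy)=(0.5454,0.8382)
member 1 (0-2): L=2.0910, (cx,cy)=(1.0000,0.0000)
member 2 (1-2): L=2.0407, (cx,cy)=(0.4405,-0.8977)
member 3 (1-3): L=1.9134, (cx,cy)=(0.9904,-0.1385)
member 4 (2-3): L=1.8567, (cx,cy)=(0.5364,0.8439)
member 5 (2-4): L=2.2090, (cx,cy)=(1.0000,0.0000)
member 6 (3-4): L=1.9816, (cx,cy)=(0.6121,-0.7908)
solve A·x = −loads:
  F[0-1] = -880.9362 N (compression)
  F[0-2] = -958.1501 N (compression)
  F[1-2] = +963.4633 N (tension)
  F[1-3] = -913.6859 N (compression)
  F[2-3] = -1024.8648 N (compression)
  F[2-4] = +16.0514 N (tension)
  F[3-4] = -26.2225 N (compression)
  Rx@0 = +1438.5900 N
  Ry@0 = +738.3942 N
  Ry@4 = +20.7358 N

-958.150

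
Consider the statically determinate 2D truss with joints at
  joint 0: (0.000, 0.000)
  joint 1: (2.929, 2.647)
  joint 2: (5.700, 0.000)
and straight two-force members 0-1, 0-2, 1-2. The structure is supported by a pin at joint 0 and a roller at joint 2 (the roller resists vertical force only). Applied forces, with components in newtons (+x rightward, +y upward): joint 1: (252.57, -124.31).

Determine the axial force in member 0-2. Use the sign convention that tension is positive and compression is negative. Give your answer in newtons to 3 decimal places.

189.655

N=3 nodes, M=3 members, R=3 reactions → 2N=6, M+R=6
member 0 (0-1): L=3.9479, (cx,cy)=(0.7419,0.6705)
member 1 (0-2): L=5.7000, (cx,cy)=(1.0000,0.0000)
member 2 (1-2): L=3.8321, (cx,cy)=(0.7231,-0.6907)
solve A·x = −loads:
  F[0-1] = +84.8006 N (tension)
  F[0-2] = +189.6548 N (tension)
  F[1-2] = -262.2798 N (compression)
  Rx@0 = -252.5700 N
  Ry@0 = -56.8579 N
  Ry@2 = +181.1679 N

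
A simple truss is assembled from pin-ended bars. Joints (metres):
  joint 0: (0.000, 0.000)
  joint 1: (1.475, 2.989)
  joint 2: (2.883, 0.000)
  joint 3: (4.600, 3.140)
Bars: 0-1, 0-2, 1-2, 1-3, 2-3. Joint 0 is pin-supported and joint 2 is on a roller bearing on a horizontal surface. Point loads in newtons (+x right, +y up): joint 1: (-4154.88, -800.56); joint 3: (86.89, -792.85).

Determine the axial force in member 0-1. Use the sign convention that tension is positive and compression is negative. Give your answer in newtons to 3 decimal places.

-4607.496

N=4 nodes, M=5 members, R=3 reactions → 2N=8, M+R=8
member 0 (0-1): L=3.3331, (cx,cy)=(0.4425,0.8968)
member 1 (0-2): L=2.8830, (cx,cy)=(1.0000,0.0000)
member 2 (1-2): L=3.3040, (cx,cy)=(0.4261,-0.9047)
member 3 (1-3): L=3.1286, (cx,cy)=(0.9988,0.0483)
member 4 (2-3): L=3.5788, (cx,cy)=(0.4798,0.8774)
solve A·x = −loads:
  F[0-1] = -4607.4961 N (compression)
  F[0-2] = -2029.0477 N (compression)
  F[1-2] = +3710.8832 N (tension)
  F[1-3] = +535.1803 N (tension)
  F[2-3] = -933.0820 N (compression)
  Rx@0 = +4067.9900 N
  Ry@0 = +4131.7956 N
  Ry@2 = -2538.3856 N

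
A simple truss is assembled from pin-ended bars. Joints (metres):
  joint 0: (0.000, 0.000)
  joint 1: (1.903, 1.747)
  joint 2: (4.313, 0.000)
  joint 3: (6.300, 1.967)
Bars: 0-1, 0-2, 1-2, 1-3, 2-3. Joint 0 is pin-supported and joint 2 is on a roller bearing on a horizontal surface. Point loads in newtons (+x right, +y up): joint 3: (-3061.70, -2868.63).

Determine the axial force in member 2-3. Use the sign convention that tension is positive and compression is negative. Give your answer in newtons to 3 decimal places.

N=4 nodes, M=5 members, R=3 reactions → 2N=8, M+R=8
member 0 (0-1): L=2.5833, (cx,cy)=(0.7367,0.6763)
member 1 (0-2): L=4.3130, (cx,cy)=(1.0000,0.0000)
member 2 (1-2): L=2.9766, (cx,cy)=(0.8097,-0.5869)
member 3 (1-3): L=4.4025, (cx,cy)=(0.9988,0.0500)
member 4 (2-3): L=2.7959, (cx,cy)=(0.7107,0.7035)
solve A·x = −loads:
  F[0-1] = -110.5329 N (compression)
  F[0-2] = -2980.2753 N (compression)
  F[1-2] = +112.6447 N (tension)
  F[1-3] = -172.8435 N (compression)
  F[2-3] = -4065.2550 N (compression)
  Rx@0 = +3061.7000 N
  Ry@0 = +74.7498 N
  Ry@2 = +2793.8802 N

-4065.255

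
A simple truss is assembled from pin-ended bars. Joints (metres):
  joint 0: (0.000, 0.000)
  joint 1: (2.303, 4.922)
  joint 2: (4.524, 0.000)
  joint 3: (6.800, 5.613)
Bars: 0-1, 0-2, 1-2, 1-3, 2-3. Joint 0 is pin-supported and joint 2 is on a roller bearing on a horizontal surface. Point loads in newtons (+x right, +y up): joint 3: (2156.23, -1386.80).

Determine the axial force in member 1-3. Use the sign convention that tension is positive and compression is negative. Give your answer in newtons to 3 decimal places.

2933.225

N=4 nodes, M=5 members, R=3 reactions → 2N=8, M+R=8
member 0 (0-1): L=5.4341, (cx,cy)=(0.4238,0.9058)
member 1 (0-2): L=4.5240, (cx,cy)=(1.0000,0.0000)
member 2 (1-2): L=5.3999, (cx,cy)=(0.4113,-0.9115)
member 3 (1-3): L=4.5498, (cx,cy)=(0.9884,0.1519)
member 4 (2-3): L=6.0569, (cx,cy)=(0.3758,0.9267)
solve A·x = −loads:
  F[0-1] = +3723.9227 N (tension)
  F[0-2] = +578.0241 N (tension)
  F[1-2] = -3211.7187 N (compression)
  F[1-3] = +2933.2247 N (tension)
  F[2-3] = -1977.1874 N (compression)
  Rx@0 = -2156.2300 N
  Ry@0 = -3372.9610 N
  Ry@2 = +4759.7610 N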